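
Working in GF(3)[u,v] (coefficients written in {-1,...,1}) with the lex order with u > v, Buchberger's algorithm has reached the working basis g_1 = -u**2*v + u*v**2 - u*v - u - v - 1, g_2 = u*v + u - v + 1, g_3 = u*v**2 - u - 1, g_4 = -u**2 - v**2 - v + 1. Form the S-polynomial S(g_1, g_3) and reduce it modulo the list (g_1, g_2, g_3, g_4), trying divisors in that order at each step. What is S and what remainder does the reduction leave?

lcm(LM(g_1), LM(g_3)) = u**2*v**2.
S = (lcm/LT(g_1))·g_1 − (lcm/LT(g_3))·g_3 = u**2 - u*v**3 + u*v**2 + u*v + u + v**2 + v.
Reduce S modulo (g_1, g_2, g_3, g_4) in that order:
  leading term u**2: subtract (-1)·g_4 from u**2 - u*v**3 + u*v**2 + u*v + u + v**2 + v → -u*v**3 + u*v**2 + u*v + u + 1
  leading term u*v**3: subtract (-v**2)·g_2 from -u*v**3 + u*v**2 + u*v + u + 1 → -u*v**2 + u*v + u - v**3 + v**2 + 1
  leading term u*v**2: subtract (-v)·g_2 from -u*v**2 + u*v + u - v**3 + v**2 + 1 → -u*v + u - v**3 + v + 1
  leading term u*v: subtract (-1)·g_2 from -u*v + u - v**3 + v + 1 → -u - v**3 - 1
  leading term u: no divisor's leading term divides it; move -u to the remainder.
  leading term v**3: no divisor's leading term divides it; move -v**3 to the remainder.
  leading term 1: no divisor's leading term divides it; move -1 to the remainder.
The remainder -u - v**3 - 1 is nonzero, so it would be added as the next basis element.
This is the inner loop of Buchberger's algorithm — each nonzero remainder becomes a new basis element.

S(g_1, g_3) = u**2 - u*v**3 + u*v**2 + u*v + u + v**2 + v; remainder on division = -u - v**3 - 1.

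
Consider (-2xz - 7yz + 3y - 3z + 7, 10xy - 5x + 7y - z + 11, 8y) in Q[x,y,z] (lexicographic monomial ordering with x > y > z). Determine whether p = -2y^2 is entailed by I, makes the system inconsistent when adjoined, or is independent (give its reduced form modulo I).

First compute the reduced Gröbner basis of I by Buchberger's algorithm.
f_1 = -2xz - 7yz + 3y - 3z + 7, LT = xz.
f_2 = 10xy - 5x + 7y - z + 11, LT = xy.
f_3 = 8y, LT = y.

S(f_1,f_2): lcm = xyz. S = 1/2xz + 7/2y^2z - 3/2y^2 + 4/5yz - 7/2y + 1/10z^2 - 11/10z.
  reduce S modulo (f_1, f_2, f_3):
  remainder 1/10z^2 - 37/20z + 7/4 ≠ 0; add h_4 = 1/10z^2 - 37/20z + 7/4 to the basis.

S(f_2,f_3): lcm = xy. S = -1/2x + 7/10y - 1/10z + 11/10.
  reduce S modulo (f_1, f_2, f_3, h_4):
  remainder -1/2x - 1/10z + 11/10 ≠ 0; add h_5 = -1/2x - 1/10z + 11/10 to the basis.

The other S-polynomials (S(f_1,f_3), S(f_1,h_4), S(f_2,h_4), S(f_3,h_4), S(f_1,h_5), S(f_2,h_5), S(f_3,h_5), S(h_4,h_5)) all reduce to 0 modulo the current basis, so we have a Gröbner basis.
Inter-reduce: drop elements whose leading term is divisible by another's, tail-reduce, and make monic.
Reduced Gröbner basis: {x + 1/5z - 11/5, y, z^2 - 37/2z + 35/2}.
Label its elements g_1 = x + 1/5z - 11/5, g_2 = y, g_3 = z^2 - 37/2z + 35/2.

Reduce p = -2y^2 modulo G:
  leading term y^2: subtract (-2y)·g_2 from -2y^2 → 0
  normal form = 0.
Since the normal form is 0, p ∈ I.

-2y^2 lies in I (it reduces to 0).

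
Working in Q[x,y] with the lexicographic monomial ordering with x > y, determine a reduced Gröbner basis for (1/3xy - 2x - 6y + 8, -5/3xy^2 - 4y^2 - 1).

G = {x + 17/30y^2 + 7/3y - 239/60, y^3 - 32/17y^2 + 1/34y - 3/17}

f_1 = 1/3xy - 2x - 6y + 8, LT = xy.
f_2 = -5/3xy^2 - 4y^2 - 1, LT = xy^2.

S(f_1,f_2): lcm = xy^2. S = -6xy - 102/5y^2 + 24y - 3/5.
  reduce S modulo (f_1, f_2):
  remainder -36x - 102/5y^2 - 84y + 717/5 ≠ 0; add g_3 = -36x - 102/5y^2 - 84y + 717/5 to the basis.

S(f_1,g_3): lcm = xy. S = -6x - 17/30y^3 - 7/3y^2 - 841/60y + 24.
  reduce S modulo (f_1, f_2, g_3):
  remainder -17/30y^3 + 16/15y^2 - 1/60y + 1/10 ≠ 0; add g_4 = -17/30y^3 + 16/15y^2 - 1/60y + 1/10 to the basis.

The other S-polynomials (S(f_2,g_3), S(f_1,g_4), S(f_2,g_4), S(g_3,g_4)) all reduce to 0 modulo the current basis, so we have a Gröbner basis.
Inter-reduce: drop elements whose leading term is divisible by another's, tail-reduce, and make monic.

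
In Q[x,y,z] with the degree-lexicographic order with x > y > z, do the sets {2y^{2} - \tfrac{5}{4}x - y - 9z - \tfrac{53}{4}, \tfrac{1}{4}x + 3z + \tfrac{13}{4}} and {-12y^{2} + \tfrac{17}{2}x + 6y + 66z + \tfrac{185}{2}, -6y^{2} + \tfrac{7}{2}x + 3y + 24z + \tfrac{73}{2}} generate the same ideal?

For a fixed monomial order, each ideal has a unique reduced Gröbner basis; comparing bases decides equality.
Buchberger on the first generating set:
f_1 = 2y^{2} - \tfrac{5}{4}x - y - 9z - \tfrac{53}{4}, LT = y^{2}.
f_2 = \tfrac{1}{4}x + 3z + \tfrac{13}{4}, LT = x.

The S-polynomials (S(f_1,f_2)) all reduce to 0 modulo the current basis, so we have a Gröbner basis.
Inter-reduce: drop elements whose leading term is divisible by another's, tail-reduce, and make monic.
Reduced Gröbner basis: {y^{2} - \tfrac{1}{2}y + 3z + \tfrac{3}{2}, x + 12z + 13}.

Buchberger on the second generating set:
h_1 = -12y^{2} + \tfrac{17}{2}x + 6y + 66z + \tfrac{185}{2}, LT = y^{2}.
h_2 = -6y^{2} + \tfrac{7}{2}x + 3y + 24z + \tfrac{73}{2}, LT = y^{2}.

S(h_1,h_2): lcm = y^{2}. S = -\tfrac{1}{8}x - \tfrac{3}{2}z - \tfrac{13}{8}.
  reduce S modulo (h_1, h_2):
  remainder -\tfrac{1}{8}x - \tfrac{3}{2}z - \tfrac{13}{8} ≠ 0; add k_3 = -\tfrac{1}{8}x - \tfrac{3}{2}z - \tfrac{13}{8} to the basis.

The other S-polynomials (S(h_1,k_3), S(h_2,k_3)) all reduce to 0 modulo the current basis, so we have a Gröbner basis.
Inter-reduce: drop elements whose leading term is divisible by another's, tail-reduce, and make monic.
Reduced Gröbner basis: {y^{2} - \tfrac{1}{2}y + 3z + \tfrac{3}{2}, x + 12z + 13}.

Same reduced basis, so the two generating sets span the same ideal.

Yes, the ideals are equal.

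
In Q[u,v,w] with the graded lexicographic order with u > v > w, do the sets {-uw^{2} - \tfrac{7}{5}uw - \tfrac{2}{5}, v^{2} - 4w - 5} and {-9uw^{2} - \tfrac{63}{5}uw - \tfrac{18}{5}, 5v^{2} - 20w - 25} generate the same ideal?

Yes, the ideals are equal.

For a fixed monomial order, each ideal has a unique reduced Gröbner basis; comparing bases decides equality.
Buchberger on the first generating set:
f_1 = -uw^{2} - \tfrac{7}{5}uw - \tfrac{2}{5}, LT = uw^{2}.
f_2 = v^{2} - 4w - 5, LT = v^{2}.

The S-polynomials (S(f_1,f_2)) all reduce to 0 modulo the current basis, so we have a Gröbner basis.
Inter-reduce: drop elements whose leading term is divisible by another's, tail-reduce, and make monic.
Reduced Gröbner basis: {uw^{2} + \tfrac{7}{5}uw + \tfrac{2}{5}, v^{2} - 4w - 5}.

Buchberger on the second generating set:
h_1 = -9uw^{2} - \tfrac{63}{5}uw - \tfrac{18}{5}, LT = uw^{2}.
h_2 = 5v^{2} - 20w - 25, LT = v^{2}.

The S-polynomials (S(h_1,h_2)) all reduce to 0 modulo the current basis, so we have a Gröbner basis.
Inter-reduce: drop elements whose leading term is divisible by another's, tail-reduce, and make monic.
Reduced Gröbner basis: {uw^{2} + \tfrac{7}{5}uw + \tfrac{2}{5}, v^{2} - 4w - 5}.

The two bases agree; hence the ideals are identical.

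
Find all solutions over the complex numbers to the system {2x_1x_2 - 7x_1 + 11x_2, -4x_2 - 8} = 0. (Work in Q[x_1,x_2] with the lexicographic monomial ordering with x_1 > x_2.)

Compute a lex Gröbner basis by Buchberger's algorithm.
f_1 = 2x_1x_2 - 7x_1 + 11x_2, LT = x_1x_2.
f_2 = -4x_2 - 8, LT = x_2.

S(f_1,f_2): lcm = x_1x_2. S = -11/2x_1 + 11/2x_2.
  leading term x_1: no divisor's leading term divides it; move -11/2x_1 to the remainder.
  leading term x_2: subtract (-11/8)·f_2 from 11/2x_2 → -11
  leading term 1: no divisor's leading term divides it; move -11 to the remainder.
  remainder -11/2x_1 - 11 ≠ 0; add h_3 = -11/2x_1 - 11 to the basis.

The other S-polynomials (S(f_1,h_3), S(f_2,h_3)) all reduce to 0 modulo the current basis, so we have a Gröbner basis.
Inter-reduce: drop elements whose leading term is divisible by another's, tail-reduce, and make monic.
Reduced Gröbner basis: {x_1 + 2, x_2 + 2}.

Elimination: the polynomial x_2 + 2 lies in the elimination ideal for x_2, so x_2 ∈ {-2}. For each such x_2, the remaining basis elements (now univariate) give the rest of the solution.
  x_2 = -2: the earlier basis element becomes x_1 + 2 = 0, giving x_1 = -2 — point (-2, -2).
Zero-dimensionality of the ideal guarantees finitely many solutions over ℂ.

{(-2, -2)}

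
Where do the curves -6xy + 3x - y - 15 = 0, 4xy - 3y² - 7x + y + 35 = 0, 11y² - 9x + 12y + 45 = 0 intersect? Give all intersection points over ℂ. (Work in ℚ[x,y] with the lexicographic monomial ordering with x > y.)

Compute a lex Gröbner basis by Buchberger's algorithm.
f_1 = -6xy + 3x - y - 15, LT = xy.
f_2 = 4xy - 7x - 3y² + y + 35, LT = xy.
f_3 = -9x + 11y² + 12y + 45, LT = x.

S(f_1,f_2): lcm = xy. S = 5/4x + ¾y² - 1/12y - 25/4.
  reduce S modulo (f_1, f_2, f_3):
  remainder 41/18y² + 19/12y ≠ 0; add h_4 = 41/18y² + 19/12y to the basis.

S(f_1,f_3): lcm = xy. S = -½x + 11/9y³ + 4/3y² + 31/6y + 5/2.
  reduce S modulo (f_1, f_2, f_3, h_4):
  remainder 23140/5043y ≠ 0; add h_5 = 23140/5043y to the basis.

The other S-polynomials (S(f_2,f_3), S(f_1,h_4), S(f_2,h_4), S(f_3,h_4), S(f_1,h_5), S(f_2,h_5), S(f_3,h_5), S(h_4,h_5)) all reduce to 0 modulo the current basis, so we have a Gröbner basis.
Inter-reduce: drop elements whose leading term is divisible by another's, tail-reduce, and make monic.
Reduced Gröbner basis: {x - 5, y}.

From the last basis element, y = 0, so y takes values in {0}. Each choice, substituted upward through the basis, yields the corresponding point(s) of the solution set.
  y = 0: the earlier basis element becomes x - 5 = 0, giving x = 5 — point (5, 0).

{(5, 0)}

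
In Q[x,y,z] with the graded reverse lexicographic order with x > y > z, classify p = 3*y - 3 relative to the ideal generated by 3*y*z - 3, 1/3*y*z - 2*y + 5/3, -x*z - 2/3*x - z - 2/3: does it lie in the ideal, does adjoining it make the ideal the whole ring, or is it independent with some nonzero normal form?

First compute the reduced Gröbner basis of I by Buchberger's algorithm.
f_1 = 3*y*z - 3, LT = y*z.
f_2 = 1/3*y*z - 2*y + 5/3, LT = y*z.
f_3 = -x*z - 2/3*x - z - 2/3, LT = x*z.

S(f_1,f_2): lcm = y*z. S = 6*y - 6.
  leading term y: no divisor's leading term divides it; move 6*y to the remainder.
  leading term 1: no divisor's leading term divides it; move -6 to the remainder.
  remainder 6*y - 6 ≠ 0; add h_4 = 6*y - 6 to the basis.

S(f_1,f_3): lcm = x*y*z. S = -2/3*x*y - y*z - x - 2/3*y.
  leading term x*y: subtract (-1/9*x)·h_4 from -2/3*x*y - y*z - x - 2/3*y → -y*z - 5/3*x - 2/3*y
  leading term y*z: subtract (-1/3)·f_1 from -y*z - 5/3*x - 2/3*y → -5/3*x - 2/3*y - 1
  leading term x: no divisor's leading term divides it; move -5/3*x to the remainder.
  leading term y: subtract (-1/9)·h_4 from -2/3*y - 1 → -5/3
  leading term 1: no divisor's leading term divides it; move -5/3 to the remainder.
  remainder -5/3*x - 5/3 ≠ 0; add h_5 = -5/3*x - 5/3 to the basis.

S(f_2,f_3): lcm = x*y*z. S = -20/3*x*y - y*z + 5*x - 2/3*y.
  leading term x*y: subtract (-10/9*x)·h_4 from -20/3*x*y - y*z + 5*x - 2/3*y → -y*z - 5/3*x - 2/3*y
  leading term y*z: subtract (-1/3)·f_1 from -y*z - 5/3*x - 2/3*y → -5/3*x - 2/3*y - 1
  leading term x: subtract (1)·h_5 from -5/3*x - 2/3*y - 1 → -2/3*y + 2/3
  leading term y: subtract (-1/9)·h_4 from -2/3*y + 2/3 → 0
  remainder 0.

S(f_1,h_4): lcm = y*z. S = z - 1.
  leading term z: no divisor's leading term divides it; move z to the remainder.
  leading term 1: no divisor's leading term divides it; move -1 to the remainder.
  remainder z - 1 ≠ 0; add h_6 = z - 1 to the basis.

S(f_2,h_4): lcm = y*z. S = -6*y + z + 5.
  leading term y: subtract (-1)·h_4 from -6*y + z + 5 → z - 1
  leading term z: subtract (1)·h_6 from z - 1 → 0
  remainder 0.

S(f_3,h_4): leading monomials are coprime, so the S-polynomial reduces to 0 (Buchberger's first criterion).
S(f_1,h_5): leading monomials are coprime, so the S-polynomial reduces to 0 (Buchberger's first criterion).
S(f_2,h_5): leading monomials are coprime, so the S-polynomial reduces to 0 (Buchberger's first criterion).
S(f_3,h_5): lcm = x*z. S = 2/3*x + 2/3.
  leading term x: subtract (-2/5)·h_5 from 2/3*x + 2/3 → 0
  remainder 0.

S(h_4,h_5): leading monomials are coprime, so the S-polynomial reduces to 0 (Buchberger's first criterion).
S(f_1,h_6): lcm = y*z. S = y - 1.
  leading term y: subtract (1/6)·h_4 from y - 1 → 0
  remainder 0.

S(f_2,h_6): lcm = y*z. S = -5*y + 5.
  leading term y: subtract (-5/6)·h_4 from -5*y + 5 → 0
  remainder 0.

S(f_3,h_6): lcm = x*z. S = 5/3*x + z + 2/3.
  leading term x: subtract (-1)·h_5 from 5/3*x + z + 2/3 → z - 1
  leading term z: subtract (1)·h_6 from z - 1 → 0
  remainder 0.

S(h_4,h_6): leading monomials are coprime, so the S-polynomial reduces to 0 (Buchberger's first criterion).
S(h_5,h_6): leading monomials are coprime, so the S-polynomial reduces to 0 (Buchberger's first criterion).
Every S-polynomial of the final basis reduces to 0, so we have a Gröbner basis.
Inter-reduce: drop elements whose leading term is divisible by another's, tail-reduce, and make monic.
Reduced Gröbner basis: {x + 1, y - 1, z - 1}.
Label its elements g_1 = x + 1, g_2 = y - 1, g_3 = z - 1.

Reduce p = 3*y - 3 modulo G:
  leading term y: subtract (3)·g_2 from 3*y - 3 → 0
  normal form = 0.
Since the normal form is 0, p ∈ I.

The remainder on division by a Gröbner basis is unique — it is the normal form.

3*y - 3 lies in I (it reduces to 0).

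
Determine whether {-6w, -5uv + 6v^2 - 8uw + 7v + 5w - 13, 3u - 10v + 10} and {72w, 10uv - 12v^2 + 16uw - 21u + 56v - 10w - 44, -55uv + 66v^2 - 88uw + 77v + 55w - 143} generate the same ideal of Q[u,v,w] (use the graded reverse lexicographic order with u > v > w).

Two ideals are equal iff their reduced Gröbner bases coincide (the reduced basis is unique for a fixed ordering).
Buchberger on the first generating set:
f_1 = -6w, LT = w.
f_2 = -5uv + 6v^2 - 8uw + 7v + 5w - 13, LT = uv.
f_3 = 3u - 10v + 10, LT = u.

S(f_2,f_3): lcm = uv. S = 32/15v^2 + 8/5uw - 71/15v - w + 13/5.
  reduce S modulo (f_1, f_2, f_3):
  remainder 32/15v^2 - 71/15v + 13/5 ≠ 0; add g_4 = 32/15v^2 - 71/15v + 13/5 to the basis.

The other S-polynomials (S(f_1,f_2), S(f_1,f_3), S(f_1,g_4), S(f_2,g_4), S(f_3,g_4)) all reduce to 0 modulo the current basis, so we have a Gröbner basis.
Inter-reduce: drop elements whose leading term is divisible by another's, tail-reduce, and make monic.
Reduced Gröbner basis: {v^2 - 71/32v + 39/32, u - 10/3v + 10/3, w}.

Buchberger on the second generating set:
h_1 = 72w, LT = w.
h_2 = 10uv - 12v^2 + 16uw - 21u + 56v - 10w - 44, LT = uv.
h_3 = -55uv + 66v^2 - 88uw + 77v + 55w - 143, LT = uv.

S(h_2,h_3): lcm = uv. S = -21/10u + 7v - 7.
  reduce S modulo (h_1, h_2, h_3):
  remainder -21/10u + 7v - 7 ≠ 0; add k_4 = -21/10u + 7v - 7 to the basis.

S(h_2,k_4): lcm = uv. S = 32/15v^2 + 8/5uw - 21/10u + 34/15v - w - 22/5.
  reduce S modulo (h_1, h_2, h_3, k_4):
  remainder 32/15v^2 - 71/15v + 13/5 ≠ 0; add k_5 = 32/15v^2 - 71/15v + 13/5 to the basis.

The other S-polynomials (S(h_1,h_2), S(h_1,h_3), S(h_1,k_4), S(h_3,k_4), S(h_1,k_5), S(h_2,k_5), S(h_3,k_5), S(k_4,k_5)) all reduce to 0 modulo the current basis, so we have a Gröbner basis.
Inter-reduce: drop elements whose leading term is divisible by another's, tail-reduce, and make monic.
Reduced Gröbner basis: {v^2 - 71/32v + 39/32, u - 10/3v + 10/3, w}.

Same reduced basis, so the two generating sets span the same ideal.

Yes, the ideals are equal.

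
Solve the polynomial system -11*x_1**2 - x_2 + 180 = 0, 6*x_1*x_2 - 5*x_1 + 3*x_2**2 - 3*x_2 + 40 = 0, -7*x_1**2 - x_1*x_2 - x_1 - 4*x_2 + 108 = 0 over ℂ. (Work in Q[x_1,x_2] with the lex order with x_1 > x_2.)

{(-4, 4)}

Compute a lex Gröbner basis by Buchberger's algorithm.
f_1 = -11*x_1**2 - x_2 + 180, LT = x_1**2.
f_2 = 6*x_1*x_2 - 5*x_1 + 3*x_2**2 - 3*x_2 + 40, LT = x_1*x_2.
f_3 = -7*x_1**2 - x_1*x_2 - x_1 - 4*x_2 + 108, LT = x_1**2.

S(f_1,f_2): lcm = x_1**2*x_2. S = 5/6*x_1**2 - 1/2*x_1*x_2**2 + 1/2*x_1*x_2 - 20/3*x_1 + 1/11*x_2**2 - 180/11*x_2.
  leading term x_1**2: subtract (-5/66)·f_1 from 5/6*x_1**2 - 1/2*x_1*x_2**2 + 1/2*x_1*x_2 - 20/3*x_1 + 1/11*x_2**2 - 180/11*x_2 → -1/2*x_1*x_2**2 + 1/2*x_1*x_2 - 20/3*x_1 + 1/11*x_2**2 - 1085/66*x_2 + 150/11
  leading term x_1*x_2**2: subtract (-1/12*x_2)·f_2 from -1/2*x_1*x_2**2 + 1/2*x_1*x_2 - 20/3*x_1 + 1/11*x_2**2 - 1085/66*x_2 + 150/11 → 1/12*x_1*x_2 - 20/3*x_1 + 1/4*x_2**3 - 7/44*x_2**2 - 865/66*x_2 + 150/11
  leading term x_1*x_2: subtract (1/72)·f_2 from 1/12*x_1*x_2 - 20/3*x_1 + 1/4*x_2**3 - 7/44*x_2**2 - 865/66*x_2 + 150/11 → -475/72*x_1 + 1/4*x_2**3 - 53/264*x_2**2 - 3449/264*x_2 + 1295/99
  leading term x_1: no divisor's leading term divides it; move -475/72*x_1 to the remainder.
  leading term x_2**3: no divisor's leading term divides it; move 1/4*x_2**3 to the remainder.
  leading term x_2**2: no divisor's leading term divides it; move -53/264*x_2**2 to the remainder.
  leading term x_2: no divisor's leading term divides it; move -3449/264*x_2 to the remainder.
  leading term 1: no divisor's leading term divides it; move 1295/99 to the remainder.
  remainder -475/72*x_1 + 1/4*x_2**3 - 53/264*x_2**2 - 3449/264*x_2 + 1295/99 ≠ 0; add h_4 = -475/72*x_1 + 1/4*x_2**3 - 53/264*x_2**2 - 3449/264*x_2 + 1295/99 to the basis.

S(f_1,f_3): lcm = x_1**2. S = -1/7*x_1*x_2 - 1/7*x_1 - 37/77*x_2 - 72/77.
  leading term x_1*x_2: subtract (-1/42)·f_2 from -1/7*x_1*x_2 - 1/7*x_1 - 37/77*x_2 - 72/77 → -11/42*x_1 + 1/14*x_2**2 - 85/154*x_2 + 4/231
  leading term x_1: subtract (132/3325)·h_4 from -11/42*x_1 + 1/14*x_2**2 - 85/154*x_2 + 4/231 → -33/3325*x_2**3 + 264/3325*x_2**2 - 174/5225*x_2 - 3672/7315
  leading term x_2**3: no divisor's leading term divides it; move -33/3325*x_2**3 to the remainder.
  leading term x_2**2: no divisor's leading term divides it; move 264/3325*x_2**2 to the remainder.
  leading term x_2: no divisor's leading term divides it; move -174/5225*x_2 to the remainder.
  leading term 1: no divisor's leading term divides it; move -3672/7315 to the remainder.
  remainder -33/3325*x_2**3 + 264/3325*x_2**2 - 174/5225*x_2 - 3672/7315 ≠ 0; add h_5 = -33/3325*x_2**3 + 264/3325*x_2**2 - 174/5225*x_2 - 3672/7315 to the basis.

S(f_2,f_3): lcm = x_1**2*x_2. S = -5/6*x_1**2 + 5/14*x_1*x_2**2 - 9/14*x_1*x_2 + 20/3*x_1 - 4/7*x_2**2 + 108/7*x_2.
  leading term x_1**2: subtract (5/66)·f_1 from -5/6*x_1**2 + 5/14*x_1*x_2**2 - 9/14*x_1*x_2 + 20/3*x_1 - 4/7*x_2**2 + 108/7*x_2 → 5/14*x_1*x_2**2 - 9/14*x_1*x_2 + 20/3*x_1 - 4/7*x_2**2 + 7163/462*x_2 - 150/11
  leading term x_1*x_2**2: subtract (5/84*x_2)·f_2 from 5/14*x_1*x_2**2 - 9/14*x_1*x_2 + 20/3*x_1 - 4/7*x_2**2 + 7163/462*x_2 - 150/11 → -29/84*x_1*x_2 + 20/3*x_1 - 5/28*x_2**3 - 11/28*x_2**2 + 2021/154*x_2 - 150/11
  leading term x_1*x_2: subtract (-29/504)·f_2 from -29/84*x_1*x_2 + 20/3*x_1 - 5/28*x_2**3 - 11/28*x_2**2 + 2021/154*x_2 - 150/11 → 3215/504*x_1 - 5/28*x_2**3 - 37/168*x_2**2 + 3419/264*x_2 - 7855/693
  leading term x_1: subtract (-643/665)·h_4 from 3215/504*x_1 - 5/28*x_2**3 - 37/168*x_2**2 + 3419/264*x_2 - 7855/693 → 6/95*x_2**3 - 433/1045*x_2**2 + 6991/21945*x_2 + 524/399
  leading term x_2**3: subtract (-70/11)·h_5 from 6/95*x_2**3 - 433/1045*x_2**2 + 6991/21945*x_2 + 524/399 → 1/11*x_2**2 + 271/2541*x_2 - 4780/2541
  leading term x_2**2: no divisor's leading term divides it; move 1/11*x_2**2 to the remainder.
  leading term x_2: no divisor's leading term divides it; move 271/2541*x_2 to the remainder.
  leading term 1: no divisor's leading term divides it; move -4780/2541 to the remainder.
  remainder 1/11*x_2**2 + 271/2541*x_2 - 4780/2541 ≠ 0; add h_6 = 1/11*x_2**2 + 271/2541*x_2 - 4780/2541 to the basis.

S(f_2,h_5): lcm = x_1*x_2**3. S = 43/6*x_1*x_2**2 - 406/121*x_1*x_2 - 6120/121*x_1 + 1/2*x_2**4 - 1/2*x_2**3 + 20/3*x_2**2.
  leading term x_1*x_2**2: subtract (43/36*x_2)·f_2 from 43/6*x_1*x_2**2 - 406/121*x_1*x_2 - 6120/121*x_1 + 1/2*x_2**4 - 1/2*x_2**3 + 20/3*x_2**2 → 11399/4356*x_1*x_2 - 6120/121*x_1 + 1/2*x_2**4 - 49/12*x_2**3 + 41/4*x_2**2 - 430/9*x_2
  leading term x_1*x_2: subtract (11399/26136)·f_2 from 11399/4356*x_1*x_2 - 6120/121*x_1 + 1/2*x_2**4 - 49/12*x_2**3 + 41/4*x_2**2 - 430/9*x_2 → -1264925/26136*x_1 + 1/2*x_2**4 - 49/12*x_2**3 + 77899/8712*x_2**2 - 134947/2904*x_2 - 56995/3267
  leading term x_1: subtract (2663/363)·h_4 from -1264925/26136*x_1 + 1/2*x_2**4 - 49/12*x_2**3 + 77899/8712*x_2**2 - 134947/2904*x_2 - 56995/3267 → 1/2*x_2**4 - 716/121*x_2**3 + 27723/2662*x_2**2 + 1182859/23958*x_2 - 1358510/11979
  leading term x_2**4: subtract (-3325/66*x_2)·h_5 from 1/2*x_2**4 - 716/121*x_2**3 + 27723/2662*x_2**2 + 1182859/23958*x_2 - 1358510/11979 → -232/121*x_2**3 + 23257/2662*x_2**2 + 576979/23958*x_2 - 1358510/11979
  leading term x_2**3: subtract (771400/3993)·h_5 from -232/121*x_2**3 + 23257/2662*x_2**2 + 576979/23958*x_2 - 1358510/11979 → -17575/2662*x_2**2 + 8042225/263538*x_2 - 2165050/131769
  leading term x_2**2: subtract (-17575/242)·h_6 from -17575/2662*x_2**2 + 8042225/263538*x_2 - 2165050/131769 → 35292025/922383*x_2 - 141168100/922383
  leading term x_2: no divisor's leading term divides it; move 35292025/922383*x_2 to the remainder.
  leading term 1: no divisor's leading term divides it; move -141168100/922383 to the remainder.
  remainder 35292025/922383*x_2 - 141168100/922383 ≠ 0; add h_7 = 35292025/922383*x_2 - 141168100/922383 to the basis.

The other S-polynomials (S(f_1,h_4), S(f_2,h_4), S(f_3,h_4), S(f_1,h_5), S(f_3,h_5), S(h_4,h_5), S(f_1,h_6), S(f_2,h_6), S(f_3,h_6), S(h_4,h_6), S(h_5,h_6), S(f_1,h_7), S(f_2,h_7), S(f_3,h_7), S(h_4,h_7), S(h_5,h_7), S(h_6,h_7)) all reduce to 0 modulo the current basis, so we have a Gröbner basis.
Inter-reduce: drop elements whose leading term is divisible by another's, tail-reduce, and make monic.
Reduced Gröbner basis: {x_1 + 4, x_2 - 4}.

Elimination: the polynomial x_2 - 4 lies in the elimination ideal for x_2, so x_2 ∈ {4}. For each such x_2, the remaining basis elements (now univariate) give the rest of the solution.
  x_2 = 4: the earlier basis element becomes x_1 + 4 = 0, giving x_1 = -4 — point (-4, 4).
A lex Gröbner basis triangularizes the system, enabling back-substitution.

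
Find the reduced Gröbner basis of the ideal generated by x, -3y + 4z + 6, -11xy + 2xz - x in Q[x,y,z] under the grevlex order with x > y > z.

G = {x, y - 4/3z - 2}

Buchberger's algorithm terminates because the ascending chain of leading-term ideals stabilizes.

f_1 = x, LT = x.
f_2 = -3y + 4z + 6, LT = y.
f_3 = -11xy + 2xz - x, LT = xy.

The S-polynomials (S(f_1,f_2), S(f_1,f_3), S(f_2,f_3)) all reduce to 0 modulo the current basis, so we have a Gröbner basis.
Inter-reduce: drop elements whose leading term is divisible by another's, tail-reduce, and make monic.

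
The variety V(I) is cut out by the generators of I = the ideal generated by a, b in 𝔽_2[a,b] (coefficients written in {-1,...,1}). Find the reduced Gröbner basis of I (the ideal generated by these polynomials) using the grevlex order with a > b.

f_1 = a, LT = a.
f_2 = b, LT = b.

The S-polynomials (S(f_1,f_2)) all reduce to 0 modulo the current basis, so we have a Gröbner basis.

G = {a, b}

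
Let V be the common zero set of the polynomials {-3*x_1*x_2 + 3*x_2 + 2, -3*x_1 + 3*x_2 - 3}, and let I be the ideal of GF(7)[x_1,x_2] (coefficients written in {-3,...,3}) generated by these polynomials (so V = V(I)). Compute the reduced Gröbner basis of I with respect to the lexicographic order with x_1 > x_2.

G = {x_1 - x_2 + 1, x_2**2 - 2*x_2 - 3}

f_1 = -3*x_1*x_2 + 3*x_2 + 2, LT = x_1*x_2.
f_2 = -3*x_1 + 3*x_2 - 3, LT = x_1.

S(f_1,f_2): lcm = x_1*x_2. S = x_2**2 - 2*x_2 - 3.
  leading term x_2**2: no divisor's leading term divides it; move x_2**2 to the remainder.
  leading term x_2: no divisor's leading term divides it; move -2*x_2 to the remainder.
  leading term 1: no divisor's leading term divides it; move -3 to the remainder.
  remainder x_2**2 - 2*x_2 - 3 ≠ 0; add g_3 = x_2**2 - 2*x_2 - 3 to the basis.

The other S-polynomials (S(f_1,g_3), S(f_2,g_3)) all reduce to 0 modulo the current basis, so we have a Gröbner basis.
Inter-reduce: drop elements whose leading term is divisible by another's, tail-reduce, and make monic.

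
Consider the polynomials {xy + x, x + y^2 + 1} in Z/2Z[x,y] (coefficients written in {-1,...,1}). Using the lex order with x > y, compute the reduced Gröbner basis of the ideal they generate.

f_1 = xy + x, LT = xy.
f_2 = x + y^2 + 1, LT = x.

S(f_1,f_2): lcm = xy. S = x + y^3 + y.
  leading term x: subtract (1)·f_2 from x + y^3 + y → y^3 + y^2 + y + 1
  leading term y^3: no divisor's leading term divides it; move y^3 to the remainder.
  leading term y^2: no divisor's leading term divides it; move y^2 to the remainder.
  leading term y: no divisor's leading term divides it; move y to the remainder.
  leading term 1: no divisor's leading term divides it; move 1 to the remainder.
  remainder y^3 + y^2 + y + 1 ≠ 0; add g_3 = y^3 + y^2 + y + 1 to the basis.

The other S-polynomials (S(f_1,g_3), S(f_2,g_3)) all reduce to 0 modulo the current basis, so we have a Gröbner basis.
Inter-reduce: drop elements whose leading term is divisible by another's, tail-reduce, and make monic.

G = {x + y^2 + 1, y^3 + y^2 + y + 1}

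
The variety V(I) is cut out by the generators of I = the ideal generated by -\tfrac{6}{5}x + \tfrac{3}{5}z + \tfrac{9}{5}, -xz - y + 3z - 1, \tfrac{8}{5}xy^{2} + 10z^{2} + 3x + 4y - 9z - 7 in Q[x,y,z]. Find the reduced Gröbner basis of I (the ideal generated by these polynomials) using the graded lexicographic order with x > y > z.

Buchberger's algorithm terminates because the ascending chain of leading-term ideals stabilizes.

f_1 = -\tfrac{6}{5}x + \tfrac{3}{5}z + \tfrac{9}{5}, LT = x.
f_2 = -xz - y + 3z - 1, LT = xz.
f_3 = \tfrac{8}{5}xy^{2} + 10z^{2} + 3x + 4y - 9z - 7, LT = xy^{2}.

S(f_1,f_2): lcm = xz. S = -\tfrac{1}{2}z^{2} - y + \tfrac{3}{2}z - 1.
  leading term z^{2}: no divisor's leading term divides it; move -\tfrac{1}{2}z^{2} to the remainder.
  leading term y: no divisor's leading term divides it; move -y to the remainder.
  leading term z: no divisor's leading term divides it; move \tfrac{3}{2}z to the remainder.
  leading term 1: no divisor's leading term divides it; move -1 to the remainder.
  remainder -\tfrac{1}{2}z^{2} - y + \tfrac{3}{2}z - 1 ≠ 0; add g_4 = -\tfrac{1}{2}z^{2} - y + \tfrac{3}{2}z - 1 to the basis.

S(f_1,f_3): lcm = xy^{2}. S = -\tfrac{1}{2}y^{2}z - \tfrac{3}{2}y^{2} - \tfrac{25}{4}z^{2} - \tfrac{15}{8}x - \tfrac{5}{2}y + \tfrac{45}{8}z + \tfrac{35}{8}.
  leading term y^{2}z: no divisor's leading term divides it; move -\tfrac{1}{2}y^{2}z to the remainder.
  leading term y^{2}: no divisor's leading term divides it; move -\tfrac{3}{2}y^{2} to the remainder.
  leading term z^{2}: subtract (\tfrac{25}{2})·g_4 from -\tfrac{25}{4}z^{2} - \tfrac{15}{8}x - \tfrac{5}{2}y + \tfrac{45}{8}z + \tfrac{35}{8} → -\tfrac{15}{8}x + 10y - \tfrac{105}{8}z + \tfrac{135}{8}
  leading term x: subtract (\tfrac{25}{16})·f_1 from -\tfrac{15}{8}x + 10y - \tfrac{105}{8}z + \tfrac{135}{8} → 10y - \tfrac{225}{16}z + \tfrac{225}{16}
  leading term y: no divisor's leading term divides it; move 10y to the remainder.
  leading term z: no divisor's leading term divides it; move -\tfrac{225}{16}z to the remainder.
  leading term 1: no divisor's leading term divides it; move \tfrac{225}{16} to the remainder.
  remainder -\tfrac{1}{2}y^{2}z - \tfrac{3}{2}y^{2} + 10y - \tfrac{225}{16}z + \tfrac{225}{16} ≠ 0; add g_5 = -\tfrac{1}{2}y^{2}z - \tfrac{3}{2}y^{2} + 10y - \tfrac{225}{16}z + \tfrac{225}{16} to the basis.

S(f_2,f_3): lcm = xy^{2}z. S = y^{3} - 3y^{2}z - \tfrac{25}{4}z^{3} - \tfrac{15}{8}xz + y^{2} - \tfrac{5}{2}yz + \tfrac{45}{8}z^{2} + \tfrac{35}{8}z.
  leading term y^{3}: no divisor's leading term divides it; move y^{3} to the remainder.
  leading term y^{2}z: subtract (6)·g_5 from -3y^{2}z - \tfrac{25}{4}z^{3} - \tfrac{15}{8}xz + y^{2} - \tfrac{5}{2}yz + \tfrac{45}{8}z^{2} + \tfrac{35}{8}z → -\tfrac{25}{4}z^{3} - \tfrac{15}{8}xz + 10y^{2} - \tfrac{5}{2}yz + \tfrac{45}{8}z^{2} - 60y + \tfrac{355}{4}z - \tfrac{675}{8}
  leading term z^{3}: subtract (\tfrac{25}{2}z)·g_4 from -\tfrac{25}{4}z^{3} - \tfrac{15}{8}xz + 10y^{2} - \tfrac{5}{2}yz + \tfrac{45}{8}z^{2} - 60y + \tfrac{355}{4}z - \tfrac{675}{8} → -\tfrac{15}{8}xz + 10y^{2} + 10yz - \tfrac{105}{8}z^{2} - 60y + \tfrac{405}{4}z - \tfrac{675}{8}
  leading term xz: subtract (\tfrac{25}{16}z)·f_1 from -\tfrac{15}{8}xz + 10y^{2} + 10yz - \tfrac{105}{8}z^{2} - 60y + \tfrac{405}{4}z - \tfrac{675}{8} → 10y^{2} + 10yz - \tfrac{225}{16}z^{2} - 60y + \tfrac{1575}{16}z - \tfrac{675}{8}
  leading term y^{2}: no divisor's leading term divides it; move 10y^{2} to the remainder.
  leading term yz: no divisor's leading term divides it; move 10yz to the remainder.
  leading term z^{2}: subtract (\tfrac{225}{8})·g_4 from -\tfrac{225}{16}z^{2} - 60y + \tfrac{1575}{16}z - \tfrac{675}{8} → -\tfrac{255}{8}y + \tfrac{225}{4}z - \tfrac{225}{4}
  leading term y: no divisor's leading term divides it; move -\tfrac{255}{8}y to the remainder.
  leading term z: no divisor's leading term divides it; move \tfrac{225}{4}z to the remainder.
  leading term 1: no divisor's leading term divides it; move -\tfrac{225}{4} to the remainder.
  remainder y^{3} + 10y^{2} + 10yz - \tfrac{255}{8}y + \tfrac{225}{4}z - \tfrac{225}{4} ≠ 0; add g_6 = y^{3} + 10y^{2} + 10yz - \tfrac{255}{8}y + \tfrac{225}{4}z - \tfrac{225}{4} to the basis.

The other S-polynomials (S(f_1,g_4), S(f_2,g_4), S(f_3,g_4), S(f_1,g_5), S(f_2,g_5), S(f_3,g_5), S(g_4,g_5), S(f_1,g_6), S(f_2,g_6), S(f_3,g_6), S(g_4,g_6), S(g_5,g_6)) all reduce to 0 modulo the current basis, so we have a Gröbner basis.
Inter-reduce: drop elements whose leading term is divisible by another's, tail-reduce, and make monic.

G = {y^{3} + 10y^{2} + 10yz - \tfrac{255}{8}y + \tfrac{225}{4}z - \tfrac{225}{4}, y^{2}z + 3y^{2} - 20y + \tfrac{225}{8}z - \tfrac{225}{8}, z^{2} + 2y - 3z + 2, x - \tfrac{1}{2}z - \tfrac{3}{2}}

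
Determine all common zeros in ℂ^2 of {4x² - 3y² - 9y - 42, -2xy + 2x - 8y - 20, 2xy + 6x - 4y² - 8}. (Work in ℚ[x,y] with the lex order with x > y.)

Compute a lex Gröbner basis by Buchberger's algorithm.
f_1 = 4x² - 3y² - 9y - 42, LT = x².
f_2 = -2xy + 2x - 8y - 20, LT = xy.
f_3 = 2xy + 6x - 4y² - 8, LT = xy.

S(f_1,f_2): lcm = x²y. S = x² - 4xy - 10x - ¾y³ - 9/4y² - 21/2y.
  reduce S modulo (f_1, f_2, f_3):
  remainder -14x - ¾y³ - 3/2y² + 31/4y + 101/2 ≠ 0; add h_4 = -14x - ¾y³ - 3/2y² + 31/4y + 101/2 to the basis.

S(f_1,f_3): lcm = x²y. S = -3x² + 2xy² + 4x - ¾y³ - 9/4y² - 21/2y.
  reduce S modulo (f_1, f_2, f_3, h_4):
  remainder -15/14y³ - 92/7y² - 587/14y - 209/7 ≠ 0; add h_5 = -15/14y³ - 92/7y² - 587/14y - 209/7 to the basis.

S(f_2,f_3): lcm = xy. S = -4x + 2y² + 4y + 14.
  reduce S modulo (f_1, f_2, f_3, h_4, h_5):
  remainder -⅕y² - 33/5y - 32/5 ≠ 0; add h_6 = -⅕y² - 33/5y - 32/5 to the basis.

S(f_2,h_4): lcm = xy. S = -x - 3/56y⁴ - 3/28y³ + 31/56y² + 213/28y + 10.
  reduce S modulo (f_1, f_2, f_3, h_4, h_5, h_6):
  remainder 2074/15y + 2074/15 ≠ 0; add h_7 = 2074/15y + 2074/15 to the basis.

The other S-polynomials (S(f_1,h_4), S(f_3,h_4), S(f_1,h_5), S(f_2,h_5), S(f_3,h_5), S(h_4,h_5), S(f_1,h_6), S(f_2,h_6), S(f_3,h_6), S(h_4,h_6), S(h_5,h_6), S(f_1,h_7), S(f_2,h_7), S(f_3,h_7), S(h_4,h_7), S(h_5,h_7), S(h_6,h_7)) all reduce to 0 modulo the current basis, so we have a Gröbner basis.
Inter-reduce: drop elements whose leading term is divisible by another's, tail-reduce, and make monic.
Reduced Gröbner basis: {x - 3, y + 1}.

A lex Gröbner basis eliminates variables successively. Here y + 1 depends only on y, with roots {-1}; lifting each root through the earlier basis elements recovers the full solutions.
  y = -1: the earlier basis element becomes x - 3 = 0, giving x = 3 — point (3, -1).
A lex Gröbner basis triangularizes the system, enabling back-substitution.

{(3, -1)}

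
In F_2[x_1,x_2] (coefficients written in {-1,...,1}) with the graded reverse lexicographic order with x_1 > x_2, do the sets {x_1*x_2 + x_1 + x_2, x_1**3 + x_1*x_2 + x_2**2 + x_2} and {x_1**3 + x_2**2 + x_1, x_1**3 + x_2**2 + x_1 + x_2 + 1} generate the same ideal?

Since reduced Gröbner bases are canonical representatives of ideals under a given ordering, it suffices to compute and compare them.
Buchberger on the first generating set:
f_1 = x_1*x_2 + x_1 + x_2, LT = x_1*x_2.
f_2 = x_1**3 + x_1*x_2 + x_2**2 + x_2, LT = x_1**3.

S(f_1,f_2): lcm = x_1**3*x_2. S = x_1**3 + x_1**2*x_2 + x_1*x_2**2 + x_2**3 + x_2**2.
  leading term x_1**3: subtract (1)·f_2 from x_1**3 + x_1**2*x_2 + x_1*x_2**2 + x_2**3 + x_2**2 → x_1**2*x_2 + x_1*x_2**2 + x_2**3 + x_1*x_2 + x_2
  leading term x_1**2*x_2: subtract (x_1)·f_1 from x_1**2*x_2 + x_1*x_2**2 + x_2**3 + x_1*x_2 + x_2 → x_1*x_2**2 + x_2**3 + x_1**2 + x_2
  leading term x_1*x_2**2: subtract (x_2)·f_1 from x_1*x_2**2 + x_2**3 + x_1**2 + x_2 → x_2**3 + x_1**2 + x_1*x_2 + x_2**2 + x_2
  leading term x_2**3: no divisor's leading term divides it; move x_2**3 to the remainder.
  leading term x_1**2: no divisor's leading term divides it; move x_1**2 to the remainder.
  leading term x_1*x_2: subtract (1)·f_1 from x_1*x_2 + x_2**2 + x_2 → x_2**2 + x_1
  leading term x_2**2: no divisor's leading term divides it; move x_2**2 to the remainder.
  leading term x_1: no divisor's leading term divides it; move x_1 to the remainder.
  remainder x_2**3 + x_1**2 + x_2**2 + x_1 ≠ 0; add g_3 = x_2**3 + x_1**2 + x_2**2 + x_1 to the basis.

S(f_1,g_3): lcm = x_1*x_2**3. S = x_1**3 + x_2**3 + x_1**2.
  leading term x_1**3: subtract (1)·f_2 from x_1**3 + x_2**3 + x_1**2 → x_2**3 + x_1**2 + x_1*x_2 + x_2**2 + x_2
  leading term x_2**3: subtract (1)·g_3 from x_2**3 + x_1**2 + x_1*x_2 + x_2**2 + x_2 → x_1*x_2 + x_1 + x_2
  leading term x_1*x_2: subtract (1)·f_1 from x_1*x_2 + x_1 + x_2 → 0
  remainder 0.

S(f_2,g_3): leading monomials are coprime, so the S-polynomial reduces to 0 (Buchberger's first criterion).
Every S-polynomial of the final basis reduces to 0, so we have a Gröbner basis.
Inter-reduce: drop elements whose leading term is divisible by another's, tail-reduce, and make monic.
Reduced Gröbner basis: {x_1**3 + x_2**2 + x_1, x_2**3 + x_1**2 + x_2**2 + x_1, x_1*x_2 + x_1 + x_2}.

Buchberger on the second generating set:
h_1 = x_1**3 + x_2**2 + x_1, LT = x_1**3.
h_2 = x_1**3 + x_2**2 + x_1 + x_2 + 1, LT = x_1**3.

S(h_1,h_2): lcm = x_1**3. S = x_2 + 1.
  leading term x_2: no divisor's leading term divides it; move x_2 to the remainder.
  leading term 1: no divisor's leading term divides it; move 1 to the remainder.
  remainder x_2 + 1 ≠ 0; add k_3 = x_2 + 1 to the basis.

S(h_1,k_3): leading monomials are coprime, so the S-polynomial reduces to 0 (Buchberger's first criterion).
S(h_2,k_3): leading monomials are coprime, so the S-polynomial reduces to 0 (Buchberger's first criterion).
Every S-polynomial of the final basis reduces to 0, so we have a Gröbner basis.
Inter-reduce: drop elements whose leading term is divisible by another's, tail-reduce, and make monic.
Reduced Gröbner basis: {x_1**3 + x_1 + 1, x_2 + 1}.

The bases are distinct; the ideals are different.

No, the ideals differ.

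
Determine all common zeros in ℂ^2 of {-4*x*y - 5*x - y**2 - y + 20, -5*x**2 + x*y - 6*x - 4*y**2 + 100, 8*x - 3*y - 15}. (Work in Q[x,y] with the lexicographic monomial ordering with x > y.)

{(0, -5)}

Compute a lex Gröbner basis by Buchberger's algorithm.
f_1 = -4*x*y - 5*x - y**2 - y + 20, LT = x*y.
f_2 = -5*x**2 + x*y - 6*x - 4*y**2 + 100, LT = x**2.
f_3 = 8*x - 3*y - 15, LT = x.

S(f_1,f_2): lcm = x**2*y. S = 5/4*x**2 + 9/20*x*y**2 - 19/20*x*y - 5*x - 4/5*y**3 + 20*y.
  leading term x**2: subtract (-1/4)·f_2 from 5/4*x**2 + 9/20*x*y**2 - 19/20*x*y - 5*x - 4/5*y**3 + 20*y → 9/20*x*y**2 - 7/10*x*y - 13/2*x - 4/5*y**3 - y**2 + 20*y + 25
  leading term x*y**2: subtract (-9/80*y)·f_1 from 9/20*x*y**2 - 7/10*x*y - 13/2*x - 4/5*y**3 - y**2 + 20*y + 25 → -101/80*x*y - 13/2*x - 73/80*y**3 - 89/80*y**2 + 89/4*y + 25
  leading term x*y: subtract (101/320)·f_1 from -101/80*x*y - 13/2*x - 73/80*y**3 - 89/80*y**2 + 89/4*y + 25 → -315/64*x - 73/80*y**3 - 51/64*y**2 + 7221/320*y + 299/16
  leading term x: subtract (-315/512)·f_3 from -315/64*x - 73/80*y**3 - 51/64*y**2 + 7221/320*y + 299/16 → -73/80*y**3 - 51/64*y**2 + 53043/2560*y + 4843/512
  leading term y**3: no divisor's leading term divides it; move -73/80*y**3 to the remainder.
  leading term y**2: no divisor's leading term divides it; move -51/64*y**2 to the remainder.
  leading term y: no divisor's leading term divides it; move 53043/2560*y to the remainder.
  leading term 1: no divisor's leading term divides it; move 4843/512 to the remainder.
  remainder -73/80*y**3 - 51/64*y**2 + 53043/2560*y + 4843/512 ≠ 0; add h_4 = -73/80*y**3 - 51/64*y**2 + 53043/2560*y + 4843/512 to the basis.

S(f_1,f_3): lcm = x*y. S = 5/4*x + 5/8*y**2 + 17/8*y - 5.
  leading term x: subtract (5/32)·f_3 from 5/4*x + 5/8*y**2 + 17/8*y - 5 → 5/8*y**2 + 83/32*y - 85/32
  leading term y**2: no divisor's leading term divides it; move 5/8*y**2 to the remainder.
  leading term y: no divisor's leading term divides it; move 83/32*y to the remainder.
  leading term 1: no divisor's leading term divides it; move -85/32 to the remainder.
  remainder 5/8*y**2 + 83/32*y - 85/32 ≠ 0; add h_5 = 5/8*y**2 + 83/32*y - 85/32 to the basis.

S(f_2,f_3): lcm = x**2. S = 7/40*x*y + 123/40*x + 4/5*y**2 - 20.
  leading term x*y: subtract (-7/160)·f_1 from 7/40*x*y + 123/40*x + 4/5*y**2 - 20 → 457/160*x + 121/160*y**2 - 7/160*y - 153/8
  leading term x: subtract (457/1280)·f_3 from 457/160*x + 121/160*y**2 - 7/160*y - 153/8 → 121/160*y**2 + 263/256*y - 3525/256
  leading term y**2: subtract (121/100)·h_5 from 121/160*y**2 + 263/256*y - 3525/256 → -13511/6400*y - 13511/1280
  leading term y: no divisor's leading term divides it; move -13511/6400*y to the remainder.
  leading term 1: no divisor's leading term divides it; move -13511/1280 to the remainder.
  remainder -13511/6400*y - 13511/1280 ≠ 0; add h_6 = -13511/6400*y - 13511/1280 to the basis.

The other S-polynomials (S(f_1,h_4), S(f_2,h_4), S(f_3,h_4), S(f_1,h_5), S(f_2,h_5), S(f_3,h_5), S(h_4,h_5), S(f_1,h_6), S(f_2,h_6), S(f_3,h_6), S(h_4,h_6), S(h_5,h_6)) all reduce to 0 modulo the current basis, so we have a Gröbner basis.
Inter-reduce: drop elements whose leading term is divisible by another's, tail-reduce, and make monic.
Reduced Gröbner basis: {x, y + 5}.

The lex basis is triangular: the last element involves only y. Solving y + 5 = 0 gives y ∈ {-5}; substituting each value into the earlier elements determines the remaining variables.
  y = -5: the earlier basis element becomes x = 0, giving x = 0 — point (0, -5).
Each listed point satisfies every original equation (direct substitution).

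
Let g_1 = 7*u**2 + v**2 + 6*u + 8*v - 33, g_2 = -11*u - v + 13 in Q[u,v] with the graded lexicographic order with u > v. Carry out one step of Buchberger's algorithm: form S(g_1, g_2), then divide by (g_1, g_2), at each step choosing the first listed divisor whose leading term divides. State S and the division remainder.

S(g_1, g_2) = -1/11*u*v + 1/7*v**2 + 157/77*u + 8/7*v - 33/7; remainder on division = 128/847*v**2 + 720/847*v - 1952/847.

lcm(LM(g_1), LM(g_2)) = u**2.
S = (lcm/LT(g_1))·g_1 − (lcm/LT(g_2))·g_2 = -1/11*u*v + 1/7*v**2 + 157/77*u + 8/7*v - 33/7.
Reduce S modulo (g_1, g_2) in that order:
  leading term u*v: subtract (1/121*v)·g_2 from -1/11*u*v + 1/7*v**2 + 157/77*u + 8/7*v - 33/7 → 128/847*v**2 + 157/77*u + 877/847*v - 33/7
  leading term v**2: no divisor's leading term divides it; move 128/847*v**2 to the remainder.
  leading term u: subtract (-157/847)·g_2 from 157/77*u + 877/847*v - 33/7 → 720/847*v - 1952/847
  leading term v: no divisor's leading term divides it; move 720/847*v to the remainder.
  leading term 1: no divisor's leading term divides it; move -1952/847 to the remainder.
The remainder 128/847*v**2 + 720/847*v - 1952/847 is nonzero, so it would be added as the next basis element.
This is the inner loop of Buchberger's algorithm — each nonzero remainder becomes a new basis element.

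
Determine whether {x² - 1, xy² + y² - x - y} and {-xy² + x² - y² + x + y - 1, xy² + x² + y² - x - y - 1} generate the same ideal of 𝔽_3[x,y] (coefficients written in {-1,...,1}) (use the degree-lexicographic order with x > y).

Equality of ideals is decidable: compute both reduced Gröbner bases (unique for the ordering) and check whether they agree.
Buchberger on the first generating set:
f_1 = x² - 1, LT = x².
f_2 = xy² + y² - x - y, LT = xy².

S(f_1,f_2): lcm = x²y². S = -xy² + x² + xy - y².
  reduce S modulo (f_1, f_2):
  remainder xy - x - y + 1 ≠ 0; add g_3 = xy - x - y + 1 to the basis.

S(f_2,g_3): lcm = xy². S = xy - y² - x + y.
  reduce S modulo (f_1, f_2, g_3):
  remainder -y² - y - 1 ≠ 0; add g_4 = -y² - y - 1 to the basis.

The other S-polynomials (S(f_1,g_3), S(f_1,g_4), S(f_2,g_4), S(g_3,g_4)) all reduce to 0 modulo the current basis, so we have a Gröbner basis.
Inter-reduce: drop elements whose leading term is divisible by another's, tail-reduce, and make monic.
Reduced Gröbner basis: {x² - 1, xy - x - y + 1, y² + y + 1}.

Buchberger on the second generating set:
h_1 = -xy² + x² - y² + x + y - 1, LT = xy².
h_2 = xy² + x² + y² - x - y - 1, LT = xy².

S(h_1,h_2): lcm = xy². S = x² - 1.
  reduce S modulo (h_1, h_2):
  remainder x² - 1 ≠ 0; add k_3 = x² - 1 to the basis.

S(h_1,k_3): lcm = x²y². S = -x³ + xy² - x² - xy + y² + x.
  reduce S modulo (h_1, h_2, k_3):
  remainder -xy + x + y - 1 ≠ 0; add k_4 = -xy + x + y - 1 to the basis.

S(h_1,k_4): lcm = xy². S = -x² + xy - y² - x + y + 1.
  reduce S modulo (h_1, h_2, k_3, k_4):
  remainder -y² - y - 1 ≠ 0; add k_5 = -y² - y - 1 to the basis.

The other S-polynomials (S(h_2,k_3), S(h_2,k_4), S(k_3,k_4), S(h_1,k_5), S(h_2,k_5), S(k_3,k_5), S(k_4,k_5)) all reduce to 0 modulo the current basis, so we have a Gröbner basis.
Inter-reduce: drop elements whose leading term is divisible by another's, tail-reduce, and make monic.
Reduced Gröbner basis: {x² - 1, xy - x - y + 1, y² + y + 1}.

The two bases agree; hence the ideals are identical.

Yes, the ideals are equal.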